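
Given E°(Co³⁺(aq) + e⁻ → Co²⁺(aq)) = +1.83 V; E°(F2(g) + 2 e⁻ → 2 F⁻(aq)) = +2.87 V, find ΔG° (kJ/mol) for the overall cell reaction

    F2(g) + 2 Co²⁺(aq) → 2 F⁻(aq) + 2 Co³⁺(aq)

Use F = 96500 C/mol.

In the reaction as written F2(g) is reduced, so the F₂/F⁻ couple is the cathode and Co³⁺/Co²⁺ is the anode.
E°cell = +2.87 − (+1.83) = +1.04 V; balancing electrons gives n = 2.
ΔG° = −nFE°cell = −(2)(96500)(+1.04) J/mol = −201 kJ/mol.

−201 kJ/mol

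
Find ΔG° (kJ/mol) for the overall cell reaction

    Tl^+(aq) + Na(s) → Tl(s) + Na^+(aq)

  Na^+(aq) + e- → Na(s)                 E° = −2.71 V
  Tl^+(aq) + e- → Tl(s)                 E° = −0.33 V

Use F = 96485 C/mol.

In the reaction as written Tl^+(aq) is reduced, so the Tl⁺/Tl couple is the cathode and Na⁺/Na is the anode.
E°cell = −0.33 − (−2.71) = +2.38 V; balancing electrons gives n = 1.
ΔG° = −nFE°cell = −(1)(96485)(+2.38) J/mol = −230 kJ/mol.

−230 kJ/mol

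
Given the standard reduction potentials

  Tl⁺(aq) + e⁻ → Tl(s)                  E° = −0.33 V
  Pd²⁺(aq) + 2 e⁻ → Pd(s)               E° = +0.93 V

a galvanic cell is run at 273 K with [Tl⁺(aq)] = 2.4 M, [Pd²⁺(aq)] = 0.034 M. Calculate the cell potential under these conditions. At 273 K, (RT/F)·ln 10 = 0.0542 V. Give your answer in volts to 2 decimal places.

The Pd²⁺/Pd couple has the more positive E°, so it is the cathode; Tl⁺/Tl is the anode.
E°cell = +0.93 − (−0.33) = +1.26 V, with n = 2 electrons transferred.
Balancing gives Pd²⁺(aq) + 2 Tl(s) → Pd(s) + 2 Tl⁺(aq); hence Q = [Tl⁺(aq)]^2 / [Pd²⁺(aq)] = 169 (log Q = 2.229).
Applying E = E° − (RT ln10/nF)·log Q gives +1.26 − (0.0542/2)(2.229) = +1.20 V.

+1.20 V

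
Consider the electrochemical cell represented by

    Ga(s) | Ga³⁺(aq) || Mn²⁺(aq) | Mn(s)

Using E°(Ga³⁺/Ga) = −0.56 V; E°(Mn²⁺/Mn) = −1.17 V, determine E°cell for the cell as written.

By convention the left-hand electrode in cell notation is the anode (oxidation) and the right-hand electrode is the cathode (reduction).
E°cell = E°(right) − E°(left) = −1.17 − (−0.56) = −0.61 V.
The negative sign shows that, as written, the cell would require an external voltage to drive the reaction.

−0.61 V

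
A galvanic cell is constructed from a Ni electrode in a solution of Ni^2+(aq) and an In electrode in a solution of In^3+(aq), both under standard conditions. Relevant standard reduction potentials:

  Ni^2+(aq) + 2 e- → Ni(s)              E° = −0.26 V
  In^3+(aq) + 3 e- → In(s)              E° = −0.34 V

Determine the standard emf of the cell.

+0.08 V

The Ni²⁺/Ni couple has the higher E°, so Ni ion is reduced (cathode) and In is oxidized (anode).
E°cell = E°(cathode) − E°(anode) = −0.26 − (−0.34) = +0.08 V.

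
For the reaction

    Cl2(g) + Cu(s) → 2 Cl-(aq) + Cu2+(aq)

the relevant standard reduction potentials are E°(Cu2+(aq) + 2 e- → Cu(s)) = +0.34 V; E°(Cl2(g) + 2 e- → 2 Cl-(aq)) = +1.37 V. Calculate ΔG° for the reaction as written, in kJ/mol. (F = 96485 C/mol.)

−199 kJ/mol

In the reaction as written Cl2(g) is reduced, so the Cl₂/Cl⁻ couple is the cathode and Cu²⁺/Cu is the anode.
E°cell = +1.37 − (+0.34) = +1.03 V; balancing electrons gives n = 2.
ΔG° = −nFE°cell = −(2)(96485)(+1.03) J/mol = −199 kJ/mol.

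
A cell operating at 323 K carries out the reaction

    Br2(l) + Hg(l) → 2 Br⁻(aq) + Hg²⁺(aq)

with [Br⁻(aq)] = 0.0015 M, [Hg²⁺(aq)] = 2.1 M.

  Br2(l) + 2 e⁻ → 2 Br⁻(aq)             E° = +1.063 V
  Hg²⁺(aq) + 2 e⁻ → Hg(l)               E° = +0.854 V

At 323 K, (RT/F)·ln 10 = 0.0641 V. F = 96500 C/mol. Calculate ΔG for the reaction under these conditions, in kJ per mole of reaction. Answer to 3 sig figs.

−73.3 kJ/mol

E°cell = +1.063 − (+0.854) = +0.209 V; the balanced reaction transfers n = 2 electrons.
Here Q = [Br⁻(aq)]^2·[Hg²⁺(aq)] = 4.73×10^−6 (log Q = −5.326), giving E = +0.209 − (0.0641/2)·(−5.326) = +0.3797 V.
Finally ΔG = −nFE = −(2)(96500 C/mol)(+0.3797 V) = −73.3 kJ/mol.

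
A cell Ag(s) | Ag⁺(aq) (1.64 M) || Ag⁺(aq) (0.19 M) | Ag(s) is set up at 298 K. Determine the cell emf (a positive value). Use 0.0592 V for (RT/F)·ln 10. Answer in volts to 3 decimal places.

For a concentration cell E°cell = 0, since both electrodes use the same couple.
The compartment with the higher Ag⁺(aq) concentration (1.64 M) acts as the cathode; ions are reduced there and produced at the dilute (0.19 M) anode.
With n = 1, Ecell = −(0.0592/1)·log([dilute]/[conc]) = −(0.0592/1)·log(0.19/1.64) = +0.055 V.

0.055 V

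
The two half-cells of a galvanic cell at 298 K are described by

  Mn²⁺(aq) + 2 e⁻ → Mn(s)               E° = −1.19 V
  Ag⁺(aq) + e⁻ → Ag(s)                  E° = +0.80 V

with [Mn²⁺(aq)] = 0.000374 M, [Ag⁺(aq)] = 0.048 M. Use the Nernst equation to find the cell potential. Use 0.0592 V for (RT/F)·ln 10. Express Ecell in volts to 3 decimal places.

+2.013 V

Ag⁺/Ag is reduced (cathode, E° = +0.80 V) and Mn²⁺/Mn is oxidized (anode).
The standard potential is +0.80 − (−1.19) = +1.99 V and the balanced reaction transfers n = 2 electrons.
For the overall reaction 2 Ag⁺(aq) + Mn(s) → 2 Ag(s) + Mn²⁺(aq), Q = [Mn²⁺(aq)] / [Ag⁺(aq)]^2 = 0.162, giving log Q = −0.790.
Applying E = E° − (RT ln10/nF)·log Q gives +1.99 − (0.0592/2)(−0.790) = +2.013 V.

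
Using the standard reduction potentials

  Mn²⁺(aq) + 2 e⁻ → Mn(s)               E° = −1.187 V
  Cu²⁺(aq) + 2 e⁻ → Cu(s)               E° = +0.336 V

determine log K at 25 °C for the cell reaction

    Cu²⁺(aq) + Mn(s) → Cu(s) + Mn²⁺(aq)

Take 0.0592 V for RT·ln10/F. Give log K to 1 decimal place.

The Cu²⁺/Cu couple is reduced (cathode); E°cell = +0.336 − (−1.187) = +1.523 V with n = 2.
At equilibrium E = 0, so log K = nE°cell / 0.0592 = (2)(+1.523) / 0.0592 = 51.5.

log K = 51.5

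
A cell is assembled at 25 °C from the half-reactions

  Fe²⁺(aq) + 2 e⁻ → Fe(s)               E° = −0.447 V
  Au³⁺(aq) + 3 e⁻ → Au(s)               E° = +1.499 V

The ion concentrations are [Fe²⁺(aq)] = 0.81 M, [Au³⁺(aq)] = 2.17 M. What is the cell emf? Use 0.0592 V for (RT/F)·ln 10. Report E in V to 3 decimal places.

Since E°(Au³⁺/Au) > E°(Fe²⁺/Fe), Au³⁺/Au serves as the cathode.
E°cell = +1.499 − (−0.447) = +1.946 V, with n = 6 electrons transferred.
The balanced reaction is 2 Au³⁺(aq) + 3 Fe(s) → 2 Au(s) + 3 Fe²⁺(aq), so Q = [Fe²⁺(aq)]^3 / [Au³⁺(aq)]^2 = 0.113 and log Q = −0.947.
By the Nernst equation, E = +1.946 − (0.0592/6)·(−0.947) = +1.955 V.

+1.955 V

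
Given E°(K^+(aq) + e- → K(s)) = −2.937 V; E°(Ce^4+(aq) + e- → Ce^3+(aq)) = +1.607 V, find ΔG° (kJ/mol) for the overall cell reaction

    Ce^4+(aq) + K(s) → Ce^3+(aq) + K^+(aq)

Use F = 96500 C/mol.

In the reaction as written Ce^4+(aq) is reduced, so the Ce⁴⁺/Ce³⁺ couple is the cathode and K⁺/K is the anode.
E°cell = +1.607 − (−2.937) = +4.544 V; balancing electrons gives n = 1.
ΔG° = −nFE°cell = −(1)(96500)(+4.544) J/mol = −438 kJ/mol.

−438 kJ/mol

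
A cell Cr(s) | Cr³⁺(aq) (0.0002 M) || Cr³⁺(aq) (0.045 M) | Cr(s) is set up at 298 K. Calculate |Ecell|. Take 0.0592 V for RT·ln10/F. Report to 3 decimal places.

0.046 V

For a concentration cell E°cell = 0, since both electrodes use the same couple.
The compartment with the higher Cr³⁺(aq) concentration (0.045 M) acts as the cathode; ions are reduced there and produced at the dilute (0.0002 M) anode.
With n = 3, Ecell = −(0.0592/3)·log([dilute]/[conc]) = −(0.0592/3)·log(0.0002/0.045) = +0.046 V.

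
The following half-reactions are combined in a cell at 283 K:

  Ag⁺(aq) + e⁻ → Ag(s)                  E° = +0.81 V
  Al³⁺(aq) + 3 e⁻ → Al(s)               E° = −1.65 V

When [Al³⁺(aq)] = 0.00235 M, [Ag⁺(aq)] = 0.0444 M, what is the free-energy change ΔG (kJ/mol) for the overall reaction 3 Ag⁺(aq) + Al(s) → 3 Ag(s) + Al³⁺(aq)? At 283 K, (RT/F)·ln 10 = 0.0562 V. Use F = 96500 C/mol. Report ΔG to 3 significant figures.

−704 kJ/mol

With Ag⁺/Ag reduced at the cathode, E°cell = +0.81 − (−1.65) = +2.46 V and n = 3.
The reaction quotient is [Al³⁺(aq)] / [Ag⁺(aq)]^3 = 26.8; by Nernst, E = +2.46 − (0.0562/3)(1.429) = +2.4332 V.
ΔG = −nFE = −(3)(96500)(+2.4332) J/mol = −704 kJ/mol.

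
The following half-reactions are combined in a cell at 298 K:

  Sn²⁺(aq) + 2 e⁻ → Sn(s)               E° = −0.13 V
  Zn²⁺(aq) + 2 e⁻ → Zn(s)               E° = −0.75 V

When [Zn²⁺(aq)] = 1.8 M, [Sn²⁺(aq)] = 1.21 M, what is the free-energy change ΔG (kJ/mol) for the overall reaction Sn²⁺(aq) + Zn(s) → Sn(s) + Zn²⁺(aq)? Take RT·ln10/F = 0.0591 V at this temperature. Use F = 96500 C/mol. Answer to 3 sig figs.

−119 kJ/mol

E°cell = −0.13 − (−0.75) = +0.62 V; the balanced reaction transfers n = 2 electrons.
The reaction quotient is [Zn²⁺(aq)] / [Sn²⁺(aq)] = 1.49; by Nernst, E = +0.62 − (0.0591/2)(0.172) = +0.6149 V.
Finally ΔG = −nFE = −(2)(96500 C/mol)(+0.6149 V) = −119 kJ/mol.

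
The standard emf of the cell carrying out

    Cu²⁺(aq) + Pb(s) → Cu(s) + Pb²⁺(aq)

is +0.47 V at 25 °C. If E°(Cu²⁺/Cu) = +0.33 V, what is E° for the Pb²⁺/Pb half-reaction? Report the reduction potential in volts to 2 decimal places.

−0.14 V

In the reaction as written the Cu²⁺/Cu couple is reduced (cathode) and Pb²⁺/Pb is oxidized (anode), so E°cell = E°(Cu²⁺/Cu) − E°(Pb²⁺/Pb).
E°(Pb²⁺/Pb) = E°(cathode) − E°cell = +0.33 − (+0.47) = −0.14 V.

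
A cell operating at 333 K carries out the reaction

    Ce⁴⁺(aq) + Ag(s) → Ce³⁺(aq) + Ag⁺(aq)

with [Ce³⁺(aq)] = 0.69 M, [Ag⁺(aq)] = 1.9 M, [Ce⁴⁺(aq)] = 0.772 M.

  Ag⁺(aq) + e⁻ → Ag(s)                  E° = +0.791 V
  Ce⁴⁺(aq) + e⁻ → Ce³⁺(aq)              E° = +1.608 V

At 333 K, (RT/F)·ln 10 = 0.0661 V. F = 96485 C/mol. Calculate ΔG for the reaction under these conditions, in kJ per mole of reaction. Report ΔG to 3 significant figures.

With Ce⁴⁺/Ce³⁺ reduced at the cathode, E°cell = +1.608 − (+0.791) = +0.817 V and n = 1.
The reaction quotient is ([Ce³⁺(aq)]·[Ag⁺(aq)]) / [Ce⁴⁺(aq)] = 1.7; by Nernst, E = +0.817 − (0.0661/1)(0.230) = +0.8018 V.
ΔG = −nFE = −(1)(96485)(+0.8018) J/mol = −77.4 kJ/mol.

−77.4 kJ/mol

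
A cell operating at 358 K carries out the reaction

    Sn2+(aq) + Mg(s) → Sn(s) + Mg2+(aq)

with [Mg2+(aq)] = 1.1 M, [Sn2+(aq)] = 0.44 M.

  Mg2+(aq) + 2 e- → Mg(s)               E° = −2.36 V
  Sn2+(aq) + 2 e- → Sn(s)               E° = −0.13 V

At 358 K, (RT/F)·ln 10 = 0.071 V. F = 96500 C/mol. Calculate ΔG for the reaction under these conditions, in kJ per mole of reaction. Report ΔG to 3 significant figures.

−428 kJ/mol

E°cell = −0.13 − (−2.36) = +2.23 V; the balanced reaction transfers n = 2 electrons.
Q = [Mg2+(aq)] / [Sn2+(aq)] = 2.5, so log Q = 0.398 and E = +2.23 − (0.071/2)(0.398) = +2.2159 V.
Then ΔG = −nFE = −2 × 96500 × +2.2159 J/mol = −428 kJ/mol.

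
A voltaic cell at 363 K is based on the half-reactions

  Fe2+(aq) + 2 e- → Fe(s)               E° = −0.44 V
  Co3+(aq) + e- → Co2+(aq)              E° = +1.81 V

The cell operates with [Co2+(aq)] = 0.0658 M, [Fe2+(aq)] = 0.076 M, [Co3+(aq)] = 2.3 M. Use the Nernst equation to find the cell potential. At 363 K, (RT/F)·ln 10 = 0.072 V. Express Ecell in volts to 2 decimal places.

+2.40 V

Since E°(Co³⁺/Co²⁺) > E°(Fe²⁺/Fe), Co³⁺/Co²⁺ serves as the cathode.
E°cell = E°cat − E°an = +1.81 − (−0.44) = +2.25 V; n = 2.
Balancing gives 2 Co3+(aq) + Fe(s) → 2 Co2+(aq) + Fe2+(aq); hence Q = ([Co2+(aq)]^2·[Fe2+(aq)]) / [Co3+(aq)]^2 = 6.22×10^−5 (log Q = −4.206).
Applying E = E° − (RT ln10/nF)·log Q gives +2.25 − (0.072/2)(−4.206) = +2.40 V.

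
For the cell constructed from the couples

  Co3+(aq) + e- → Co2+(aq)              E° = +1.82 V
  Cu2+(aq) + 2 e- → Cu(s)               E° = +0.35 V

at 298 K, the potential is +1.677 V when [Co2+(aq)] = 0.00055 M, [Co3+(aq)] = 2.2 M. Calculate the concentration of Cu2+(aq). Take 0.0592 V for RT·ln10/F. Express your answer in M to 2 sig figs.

Co³⁺/Co²⁺ is the cathode (higher E°); E°cell = +1.82 − (+0.35) = +1.47 V with n = 2.
Rearranging E = E° − (0.0592/n)·log Q gives log Q = 2(+1.47 − (+1.677))/0.0592 = −6.993.
For 2 Co3+(aq) + Cu(s) → 2 Co2+(aq) + Cu2+(aq), the reaction quotient is Q = ([Co2+(aq)]^2·[Cu2+(aq)]) / [Co3+(aq)]^2.
Solving for the unknown gives log [Cu2+(aq)] = 0.211, so [Cu2+(aq)] ≈ 1.6 M.

1.6 M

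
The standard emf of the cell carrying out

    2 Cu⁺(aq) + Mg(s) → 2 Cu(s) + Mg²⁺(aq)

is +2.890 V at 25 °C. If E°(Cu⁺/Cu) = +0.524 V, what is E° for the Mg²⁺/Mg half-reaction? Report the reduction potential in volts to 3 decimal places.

−2.366 V

In the reaction as written the Cu⁺/Cu couple is reduced (cathode) and Mg²⁺/Mg is oxidized (anode), so E°cell = E°(Cu⁺/Cu) − E°(Mg²⁺/Mg).
E°(Mg²⁺/Mg) = E°(cathode) − E°cell = +0.524 − (+2.890) = −2.366 V.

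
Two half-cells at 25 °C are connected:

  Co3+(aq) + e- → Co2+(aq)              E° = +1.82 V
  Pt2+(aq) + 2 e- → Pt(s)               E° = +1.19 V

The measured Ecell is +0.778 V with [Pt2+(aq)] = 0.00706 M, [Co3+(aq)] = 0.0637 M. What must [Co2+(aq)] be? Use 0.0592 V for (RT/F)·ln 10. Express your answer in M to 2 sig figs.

0.0024 M

The Co³⁺/Co²⁺ couple has the larger reduction potential, so it is the cathode: E°cell = +1.82 − (+1.19) = +0.63 V and n = 2.
From the Nernst equation, log Q = n(E° − E)/0.0592 = 2·(+0.63 − (+0.778))/0.0592 = −5.000.
The balanced reaction is 2 Co3+(aq) + Pt(s) → 2 Co2+(aq) + Pt2+(aq), so Q = ([Co2+(aq)]^2·[Pt2+(aq)]) / [Co3+(aq)]^2.
Substituting the known concentrations and solving, log [Co2+(aq)] = −2.620 and [Co2+(aq)] = 0.0024 M.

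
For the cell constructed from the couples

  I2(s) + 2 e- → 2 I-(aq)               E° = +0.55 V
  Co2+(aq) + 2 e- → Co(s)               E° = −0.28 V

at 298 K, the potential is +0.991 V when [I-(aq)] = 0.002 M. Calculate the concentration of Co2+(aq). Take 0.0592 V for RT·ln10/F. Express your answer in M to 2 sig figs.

0.91 M

With I₂/I⁻ at the cathode and Co²⁺/Co at the anode, E°cell = +0.55 − (−0.28) = +0.83 V (n = 2).
Rearranging E = E° − (0.0592/n)·log Q gives log Q = 2(+0.83 − (+0.991))/0.0592 = −5.439.
For I2(s) + Co(s) → 2 I-(aq) + Co2+(aq), the reaction quotient is Q = [I-(aq)]^2·[Co2+(aq)].
Solving for the unknown gives log [Co2+(aq)] = −0.041, so [Co2+(aq)] ≈ 0.91 M.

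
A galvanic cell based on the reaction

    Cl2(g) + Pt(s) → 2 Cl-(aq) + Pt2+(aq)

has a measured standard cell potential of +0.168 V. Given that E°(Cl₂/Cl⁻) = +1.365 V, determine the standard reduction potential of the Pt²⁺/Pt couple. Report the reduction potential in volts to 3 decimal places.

+1.197 V

In the reaction as written the Cl₂/Cl⁻ couple is reduced (cathode) and Pt²⁺/Pt is oxidized (anode), so E°cell = E°(Cl₂/Cl⁻) − E°(Pt²⁺/Pt).
E°(Pt²⁺/Pt) = E°(cathode) − E°cell = +1.365 − (+0.168) = +1.197 V.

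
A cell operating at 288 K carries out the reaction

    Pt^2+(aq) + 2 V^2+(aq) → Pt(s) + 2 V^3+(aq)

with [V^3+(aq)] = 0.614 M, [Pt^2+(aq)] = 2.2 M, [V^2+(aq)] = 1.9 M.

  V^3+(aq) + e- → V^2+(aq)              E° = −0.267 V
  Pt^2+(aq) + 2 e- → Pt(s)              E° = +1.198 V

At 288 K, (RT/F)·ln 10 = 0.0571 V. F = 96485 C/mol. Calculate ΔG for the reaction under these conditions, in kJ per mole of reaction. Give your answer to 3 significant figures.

−290 kJ/mol

With Pt²⁺/Pt reduced at the cathode, E°cell = +1.198 − (−0.267) = +1.465 V and n = 2.
Here Q = [V^3+(aq)]^2 / ([Pt^2+(aq)]·[V^2+(aq)]^2) = 0.0475 (log Q = −1.324), giving E = +1.465 − (0.0571/2)·(−1.324) = +1.5028 V.
ΔG = −nFE = −(2)(96485)(+1.5028) J/mol = −290 kJ/mol.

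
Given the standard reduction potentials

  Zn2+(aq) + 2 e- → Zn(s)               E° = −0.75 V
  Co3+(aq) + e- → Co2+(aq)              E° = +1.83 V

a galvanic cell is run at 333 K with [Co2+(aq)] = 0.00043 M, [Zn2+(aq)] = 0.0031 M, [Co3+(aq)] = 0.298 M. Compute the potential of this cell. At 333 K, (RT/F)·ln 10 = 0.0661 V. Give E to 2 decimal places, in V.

The Co³⁺/Co²⁺ couple has the more positive E°, so it is the cathode; Zn²⁺/Zn is the anode.
E°cell = +1.83 − (−0.75) = +2.58 V, with n = 2 electrons transferred.
Balancing gives 2 Co3+(aq) + Zn(s) → 2 Co2+(aq) + Zn2+(aq); hence Q = ([Co2+(aq)]^2·[Zn2+(aq)]) / [Co3+(aq)]^2 = 6.45×10^−9 (log Q = −8.190).
By the Nernst equation, E = +2.58 − (0.0661/2)·(−8.190) = +2.85 V.

+2.85 V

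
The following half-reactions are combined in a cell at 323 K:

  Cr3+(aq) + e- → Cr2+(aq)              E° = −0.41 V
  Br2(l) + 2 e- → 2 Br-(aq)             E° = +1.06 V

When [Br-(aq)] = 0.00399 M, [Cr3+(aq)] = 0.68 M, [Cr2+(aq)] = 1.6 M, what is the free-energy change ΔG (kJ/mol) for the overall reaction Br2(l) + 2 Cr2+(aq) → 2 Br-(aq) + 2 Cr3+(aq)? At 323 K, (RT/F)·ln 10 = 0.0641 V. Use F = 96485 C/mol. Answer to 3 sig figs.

−318 kJ/mol

With Br₂/Br⁻ reduced at the cathode, E°cell = +1.06 − (−0.41) = +1.47 V and n = 2.
The reaction quotient is ([Br-(aq)]^2·[Cr3+(aq)]^2) / [Cr2+(aq)]^2 = 2.88×10^−6; by Nernst, E = +1.47 − (0.0641/2)(−5.541) = +1.6476 V.
ΔG = −nFE = −(2)(96485)(+1.6476) J/mol = −318 kJ/mol.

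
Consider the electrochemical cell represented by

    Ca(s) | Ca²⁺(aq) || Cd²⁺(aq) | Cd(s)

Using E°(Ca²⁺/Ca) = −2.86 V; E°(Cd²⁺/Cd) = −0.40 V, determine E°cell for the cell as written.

+2.46 V

By convention the left-hand electrode in cell notation is the anode (oxidation) and the right-hand electrode is the cathode (reduction).
E°cell = E°(right) − E°(left) = −0.40 − (−2.86) = +2.46 V.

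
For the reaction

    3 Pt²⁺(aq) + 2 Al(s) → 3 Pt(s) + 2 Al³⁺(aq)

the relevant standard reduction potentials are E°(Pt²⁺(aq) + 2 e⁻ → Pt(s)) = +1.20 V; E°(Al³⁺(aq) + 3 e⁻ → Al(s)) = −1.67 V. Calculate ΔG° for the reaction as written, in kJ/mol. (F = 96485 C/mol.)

In the reaction as written Pt²⁺(aq) is reduced, so the Pt²⁺/Pt couple is the cathode and Al³⁺/Al is the anode.
E°cell = +1.20 − (−1.67) = +2.87 V; balancing electrons gives n = 6.
ΔG° = −nFE°cell = −(6)(96485)(+2.87) J/mol = −1661 kJ/mol.

−1661 kJ/mol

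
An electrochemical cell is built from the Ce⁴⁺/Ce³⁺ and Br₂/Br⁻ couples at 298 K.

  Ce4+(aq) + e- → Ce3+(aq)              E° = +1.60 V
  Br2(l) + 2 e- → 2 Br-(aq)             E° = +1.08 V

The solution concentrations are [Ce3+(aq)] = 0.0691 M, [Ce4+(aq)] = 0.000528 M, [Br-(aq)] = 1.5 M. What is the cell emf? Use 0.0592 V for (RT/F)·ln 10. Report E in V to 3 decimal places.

+0.405 V

The Ce⁴⁺/Ce³⁺ couple has the more positive E°, so it is the cathode; Br₂/Br⁻ is the anode.
E°cell = +1.60 − (+1.08) = +0.52 V, with n = 2 electrons transferred.
Balancing gives 2 Ce4+(aq) + 2 Br-(aq) → 2 Ce3+(aq) + Br2(l); hence Q = [Ce3+(aq)]^2 / ([Ce4+(aq)]^2·[Br-(aq)]^2) = 7.61×10^3 (log Q = 3.882).
Applying E = E° − (RT ln10/nF)·log Q gives +0.52 − (0.0592/2)(3.882) = +0.405 V.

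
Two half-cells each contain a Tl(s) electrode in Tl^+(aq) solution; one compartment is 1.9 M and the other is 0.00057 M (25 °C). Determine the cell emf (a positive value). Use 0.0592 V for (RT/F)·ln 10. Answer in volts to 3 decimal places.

0.209 V

For a concentration cell E°cell = 0, since both electrodes use the same couple.
The compartment with the higher Tl^+(aq) concentration (1.9 M) acts as the cathode; ions are reduced there and produced at the dilute (0.00057 M) anode.
With n = 1, Ecell = −(0.0592/1)·log([dilute]/[conc]) = −(0.0592/1)·log(0.00057/1.9) = +0.209 V.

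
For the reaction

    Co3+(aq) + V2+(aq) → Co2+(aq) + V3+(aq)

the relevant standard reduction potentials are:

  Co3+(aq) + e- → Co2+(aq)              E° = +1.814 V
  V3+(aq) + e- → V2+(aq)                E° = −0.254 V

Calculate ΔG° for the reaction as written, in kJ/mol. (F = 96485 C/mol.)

In the reaction as written Co3+(aq) is reduced, so the Co³⁺/Co²⁺ couple is the cathode and V³⁺/V²⁺ is the anode.
E°cell = +1.814 − (−0.254) = +2.068 V; balancing electrons gives n = 1.
ΔG° = −nFE°cell = −(1)(96485)(+2.068) J/mol = −200 kJ/mol.

−200 kJ/mol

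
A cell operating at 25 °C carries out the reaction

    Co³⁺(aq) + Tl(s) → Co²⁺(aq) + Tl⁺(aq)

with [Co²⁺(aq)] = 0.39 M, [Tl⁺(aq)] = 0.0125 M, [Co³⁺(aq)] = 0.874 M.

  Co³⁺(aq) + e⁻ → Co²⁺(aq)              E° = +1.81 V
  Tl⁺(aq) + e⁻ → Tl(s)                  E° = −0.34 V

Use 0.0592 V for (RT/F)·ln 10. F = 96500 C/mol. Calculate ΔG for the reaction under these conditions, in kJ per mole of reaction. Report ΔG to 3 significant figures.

−220 kJ/mol

E°cell = +1.81 − (−0.34) = +2.15 V; the balanced reaction transfers n = 1 electron.
The reaction quotient is ([Co²⁺(aq)]·[Tl⁺(aq)]) / [Co³⁺(aq)] = 0.00558; by Nernst, E = +2.15 − (0.0592/1)(−2.254) = +2.2834 V.
ΔG = −nFE = −(1)(96500)(+2.2834) J/mol = −220 kJ/mol.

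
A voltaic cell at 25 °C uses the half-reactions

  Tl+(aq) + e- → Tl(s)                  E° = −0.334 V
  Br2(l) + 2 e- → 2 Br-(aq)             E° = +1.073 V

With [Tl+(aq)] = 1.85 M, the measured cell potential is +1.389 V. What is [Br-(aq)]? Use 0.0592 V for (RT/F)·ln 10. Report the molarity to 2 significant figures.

With Br₂/Br⁻ at the cathode and Tl⁺/Tl at the anode, E°cell = +1.073 − (−0.334) = +1.407 V (n = 2).
Rearranging E = E° − (0.0592/n)·log Q gives log Q = 2(+1.407 − (+1.389))/0.0592 = 0.608.
The balanced reaction is Br2(l) + 2 Tl(s) → 2 Br-(aq) + 2 Tl+(aq), so Q = [Br-(aq)]^2·[Tl+(aq)]^2.
Isolating [Br-(aq)] in Q = 10^{0.608} yields log [Br-(aq)] = 0.037, i.e. 1.1 M.

1.1 M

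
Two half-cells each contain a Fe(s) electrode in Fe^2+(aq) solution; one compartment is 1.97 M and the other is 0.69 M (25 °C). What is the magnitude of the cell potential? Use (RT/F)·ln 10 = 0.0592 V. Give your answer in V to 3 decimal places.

0.013 V

For a concentration cell E°cell = 0, since both electrodes use the same couple.
The compartment with the higher Fe^2+(aq) concentration (1.97 M) acts as the cathode; ions are reduced there and produced at the dilute (0.69 M) anode.
With n = 2, Ecell = −(0.0592/2)·log([dilute]/[conc]) = −(0.0592/2)·log(0.69/1.97) = +0.013 V.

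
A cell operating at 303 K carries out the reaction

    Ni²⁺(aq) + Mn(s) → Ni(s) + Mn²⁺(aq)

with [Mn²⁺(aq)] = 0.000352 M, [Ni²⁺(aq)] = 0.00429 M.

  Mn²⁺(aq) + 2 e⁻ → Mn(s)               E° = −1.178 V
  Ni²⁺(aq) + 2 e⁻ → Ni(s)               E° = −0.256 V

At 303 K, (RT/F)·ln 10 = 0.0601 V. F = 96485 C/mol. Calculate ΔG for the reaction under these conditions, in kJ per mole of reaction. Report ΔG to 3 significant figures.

−184 kJ/mol

The standard cell potential is −0.256 − (−1.178) = +0.922 V, with n = 2 electrons in the balanced equation.
Q = [Mn²⁺(aq)] / [Ni²⁺(aq)] = 0.0821, so log Q = −1.086 and E = +0.922 − (0.0601/2)(−1.086) = +0.9546 V.
Then ΔG = −nFE = −2 × 96485 × +0.9546 J/mol = −184 kJ/mol.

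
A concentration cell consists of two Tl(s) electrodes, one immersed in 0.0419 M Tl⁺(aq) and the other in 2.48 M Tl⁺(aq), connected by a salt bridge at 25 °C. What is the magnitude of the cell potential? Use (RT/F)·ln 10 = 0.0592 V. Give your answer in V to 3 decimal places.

For a concentration cell E°cell = 0, since both electrodes use the same couple.
The compartment with the higher Tl⁺(aq) concentration (2.48 M) acts as the cathode; ions are reduced there and produced at the dilute (0.0419 M) anode.
With n = 1, Ecell = −(0.0592/1)·log([dilute]/[conc]) = −(0.0592/1)·log(0.0419/2.48) = +0.105 V.

0.105 V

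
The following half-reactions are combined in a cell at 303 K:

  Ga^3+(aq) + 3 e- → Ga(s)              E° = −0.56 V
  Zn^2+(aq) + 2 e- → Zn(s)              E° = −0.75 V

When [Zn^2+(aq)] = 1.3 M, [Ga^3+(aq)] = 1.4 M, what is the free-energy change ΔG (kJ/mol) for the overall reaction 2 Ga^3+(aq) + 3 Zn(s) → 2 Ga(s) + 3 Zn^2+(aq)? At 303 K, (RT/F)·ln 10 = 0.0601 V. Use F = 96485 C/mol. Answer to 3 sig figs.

The standard cell potential is −0.56 − (−0.75) = +0.19 V, with n = 6 electrons in the balanced equation.
Q = [Zn^2+(aq)]^3 / [Ga^3+(aq)]^2 = 1.12, so log Q = 0.050 and E = +0.19 − (0.0601/6)(0.050) = +0.1895 V.
Finally ΔG = −nFE = −(6)(96485 C/mol)(+0.1895 V) = −110 kJ/mol.

−110 kJ/mol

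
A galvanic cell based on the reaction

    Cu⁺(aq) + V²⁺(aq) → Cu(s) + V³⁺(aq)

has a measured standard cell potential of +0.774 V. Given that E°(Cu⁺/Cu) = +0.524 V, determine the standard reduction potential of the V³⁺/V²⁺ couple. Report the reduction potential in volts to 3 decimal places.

−0.250 V

In the reaction as written the Cu⁺/Cu couple is reduced (cathode) and V³⁺/V²⁺ is oxidized (anode), so E°cell = E°(Cu⁺/Cu) − E°(V³⁺/V²⁺).
E°(V³⁺/V²⁺) = E°(cathode) − E°cell = +0.524 − (+0.774) = −0.250 V.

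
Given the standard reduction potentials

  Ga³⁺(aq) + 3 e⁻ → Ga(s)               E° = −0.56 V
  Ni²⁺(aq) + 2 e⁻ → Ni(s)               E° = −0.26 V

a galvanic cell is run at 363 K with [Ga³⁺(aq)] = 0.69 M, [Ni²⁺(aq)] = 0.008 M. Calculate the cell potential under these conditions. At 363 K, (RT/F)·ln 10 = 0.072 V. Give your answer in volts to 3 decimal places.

+0.228 V

Ni²⁺/Ni is reduced (cathode, E° = −0.26 V) and Ga³⁺/Ga is oxidized (anode).
The standard potential is −0.26 − (−0.56) = +0.30 V and the balanced reaction transfers n = 6 electrons.
For the overall reaction 3 Ni²⁺(aq) + 2 Ga(s) → 3 Ni(s) + 2 Ga³⁺(aq), Q = [Ga³⁺(aq)]^2 / [Ni²⁺(aq)]^3 = 9.3×10^5, giving log Q = 5.968.
Applying E = E° − (RT ln10/nF)·log Q gives +0.30 − (0.072/6)(5.968) = +0.228 V.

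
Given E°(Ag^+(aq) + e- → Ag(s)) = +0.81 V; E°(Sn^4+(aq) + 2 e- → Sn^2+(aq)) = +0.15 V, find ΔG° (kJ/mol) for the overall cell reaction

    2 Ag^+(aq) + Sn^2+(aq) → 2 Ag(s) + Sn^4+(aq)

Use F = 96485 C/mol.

In the reaction as written Ag^+(aq) is reduced, so the Ag⁺/Ag couple is the cathode and Sn⁴⁺/Sn²⁺ is the anode.
E°cell = +0.81 − (+0.15) = +0.66 V; balancing electrons gives n = 2.
ΔG° = −nFE°cell = −(2)(96485)(+0.66) J/mol = −127 kJ/mol.

−127 kJ/mol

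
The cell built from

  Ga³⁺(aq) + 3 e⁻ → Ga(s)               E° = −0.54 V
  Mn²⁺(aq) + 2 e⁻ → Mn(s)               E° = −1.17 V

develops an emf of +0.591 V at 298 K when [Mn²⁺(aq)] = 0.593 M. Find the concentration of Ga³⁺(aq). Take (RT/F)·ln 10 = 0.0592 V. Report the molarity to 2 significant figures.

The Ga³⁺/Ga couple has the larger reduction potential, so it is the cathode: E°cell = −0.54 − (−1.17) = +0.63 V and n = 6.
Rearranging E = E° − (0.0592/n)·log Q gives log Q = 6(+0.63 − (+0.591))/0.0592 = 3.953.
For 2 Ga³⁺(aq) + 3 Mn(s) → 2 Ga(s) + 3 Mn²⁺(aq), the reaction quotient is Q = [Mn²⁺(aq)]^3 / [Ga³⁺(aq)]^2.
Solving for the unknown gives log [Ga³⁺(aq)] = −2.317, so [Ga³⁺(aq)] ≈ 0.0048 M.

0.0048 M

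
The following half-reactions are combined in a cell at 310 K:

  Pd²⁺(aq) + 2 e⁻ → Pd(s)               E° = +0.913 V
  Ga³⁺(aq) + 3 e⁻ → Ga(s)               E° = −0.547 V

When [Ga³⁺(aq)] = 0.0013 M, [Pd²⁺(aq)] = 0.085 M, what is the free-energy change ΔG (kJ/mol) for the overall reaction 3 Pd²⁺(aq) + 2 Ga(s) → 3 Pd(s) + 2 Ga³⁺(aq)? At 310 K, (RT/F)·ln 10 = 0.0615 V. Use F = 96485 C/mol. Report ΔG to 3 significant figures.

−860 kJ/mol

E°cell = +0.913 − (−0.547) = +1.460 V; the balanced reaction transfers n = 6 electrons.
Here Q = [Ga³⁺(aq)]^2 / [Pd²⁺(aq)]^3 = 0.00275 (log Q = −2.560), giving E = +1.460 − (0.0615/6)·(−2.560) = +1.4862 V.
Finally ΔG = −nFE = −(6)(96485 C/mol)(+1.4862 V) = −860 kJ/mol.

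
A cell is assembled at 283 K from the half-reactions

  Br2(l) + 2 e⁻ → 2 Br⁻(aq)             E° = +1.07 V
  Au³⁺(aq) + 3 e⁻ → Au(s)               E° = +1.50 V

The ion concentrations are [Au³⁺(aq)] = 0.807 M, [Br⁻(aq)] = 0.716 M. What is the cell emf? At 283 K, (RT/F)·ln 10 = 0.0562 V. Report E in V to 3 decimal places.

+0.420 V

Since E°(Au³⁺/Au) > E°(Br₂/Br⁻), Au³⁺/Au serves as the cathode.
E°cell = +1.50 − (+1.07) = +0.43 V, with n = 6 electrons transferred.
For the overall reaction 2 Au³⁺(aq) + 6 Br⁻(aq) → 2 Au(s) + 3 Br2(l), Q = 1 / ([Au³⁺(aq)]^2·[Br⁻(aq)]^6) = 11.4, giving log Q = 1.057.
E = E° − (0.0562/n)·log Q = +0.43 − (0.0562/6)(1.057) = +0.420 V.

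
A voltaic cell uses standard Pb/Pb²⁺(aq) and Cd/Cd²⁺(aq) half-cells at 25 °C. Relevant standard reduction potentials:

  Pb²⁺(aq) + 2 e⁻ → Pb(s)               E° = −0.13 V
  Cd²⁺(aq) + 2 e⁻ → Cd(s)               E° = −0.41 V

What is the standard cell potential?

Of the two couples in this cell, the one with the more positive reduction potential is reduced at the cathode: here that is Pb²⁺/Pb (−0.13 V); Cd²⁺/Cd (−0.41 V) is the anode.
E°cell = E°(cathode) − E°(anode) = −0.13 − (−0.41) = +0.28 V.

+0.28 V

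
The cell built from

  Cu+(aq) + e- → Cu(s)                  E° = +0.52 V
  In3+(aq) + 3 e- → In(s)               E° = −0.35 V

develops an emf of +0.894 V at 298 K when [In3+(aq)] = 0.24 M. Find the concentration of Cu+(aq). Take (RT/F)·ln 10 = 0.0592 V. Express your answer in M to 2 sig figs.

Cu⁺/Cu is the cathode (higher E°); E°cell = +0.52 − (−0.35) = +0.87 V with n = 3.
From the Nernst equation, log Q = n(E° − E)/0.0592 = 3·(+0.87 − (+0.894))/0.0592 = −1.216.
The balanced reaction is 3 Cu+(aq) + In(s) → 3 Cu(s) + In3+(aq), so Q = [In3+(aq)] / [Cu+(aq)]^3.
Solving for the unknown gives log [Cu+(aq)] = 0.199, so [Cu+(aq)] ≈ 1.6 M.

1.6 M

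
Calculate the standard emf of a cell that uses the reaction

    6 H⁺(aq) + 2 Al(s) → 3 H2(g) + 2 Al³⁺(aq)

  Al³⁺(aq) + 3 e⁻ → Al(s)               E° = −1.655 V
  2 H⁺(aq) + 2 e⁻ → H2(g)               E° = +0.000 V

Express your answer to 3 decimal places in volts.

+1.655 V

In the reaction as written, H⁺(aq) is reduced (cathode) and Al³⁺(aq) is produced by oxidation at the anode.
E°cell = E°(cathode) − E°(anode) = +0.000 − (−1.655) = +1.655 V.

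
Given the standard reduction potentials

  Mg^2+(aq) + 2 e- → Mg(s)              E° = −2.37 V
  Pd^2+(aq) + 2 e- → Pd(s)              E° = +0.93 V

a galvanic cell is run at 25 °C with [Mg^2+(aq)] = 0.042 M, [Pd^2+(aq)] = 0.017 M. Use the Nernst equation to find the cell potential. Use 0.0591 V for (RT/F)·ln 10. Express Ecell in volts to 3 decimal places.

Pd²⁺/Pd is reduced (cathode, E° = +0.93 V) and Mg²⁺/Mg is oxidized (anode).
E°cell = E°cat − E°an = +0.93 − (−2.37) = +3.30 V; n = 2.
For the overall reaction Pd^2+(aq) + Mg(s) → Pd(s) + Mg^2+(aq), Q = [Mg^2+(aq)] / [Pd^2+(aq)] = 2.47, giving log Q = 0.393.
By the Nernst equation, E = +3.30 − (0.0591/2)·(0.393) = +3.288 V.

+3.288 V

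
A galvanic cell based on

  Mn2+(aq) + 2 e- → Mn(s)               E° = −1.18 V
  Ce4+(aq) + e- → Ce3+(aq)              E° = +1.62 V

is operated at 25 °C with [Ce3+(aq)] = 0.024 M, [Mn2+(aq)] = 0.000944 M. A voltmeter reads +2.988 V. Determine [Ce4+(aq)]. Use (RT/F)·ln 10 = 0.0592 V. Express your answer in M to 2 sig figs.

Ce⁴⁺/Ce³⁺ is the cathode (higher E°); E°cell = +1.62 − (−1.18) = +2.80 V with n = 2.
Since E = E° − (0.0592/n)·log Q, log Q = n(E° − E)/0.0592 = −6.351.
The balanced reaction is 2 Ce4+(aq) + Mn(s) → 2 Ce3+(aq) + Mn2+(aq), so Q = ([Ce3+(aq)]^2·[Mn2+(aq)]) / [Ce4+(aq)]^2.
Substituting the known concentrations and solving, log [Ce4+(aq)] = 0.043 and [Ce4+(aq)] = 1.1 M.

1.1 M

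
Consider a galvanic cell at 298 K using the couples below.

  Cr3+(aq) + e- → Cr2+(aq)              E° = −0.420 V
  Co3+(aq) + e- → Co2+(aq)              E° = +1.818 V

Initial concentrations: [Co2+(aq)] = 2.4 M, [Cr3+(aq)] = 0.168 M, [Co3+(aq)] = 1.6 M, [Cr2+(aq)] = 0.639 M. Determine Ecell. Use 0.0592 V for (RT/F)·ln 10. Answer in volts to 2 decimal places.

Co³⁺/Co²⁺ is reduced (cathode, E° = +1.818 V) and Cr³⁺/Cr²⁺ is oxidized (anode).
E°cell = +1.818 − (−0.420) = +2.238 V, with n = 1 electron transferred.
The balanced reaction is Co3+(aq) + Cr2+(aq) → Co2+(aq) + Cr3+(aq), so Q = ([Co2+(aq)]·[Cr3+(aq)]) / ([Co3+(aq)]·[Cr2+(aq)]) = 0.394 and log Q = −0.404.
E = E° − (0.0592/n)·log Q = +2.238 − (0.0592/1)(−0.404) = +2.26 V.

+2.26 V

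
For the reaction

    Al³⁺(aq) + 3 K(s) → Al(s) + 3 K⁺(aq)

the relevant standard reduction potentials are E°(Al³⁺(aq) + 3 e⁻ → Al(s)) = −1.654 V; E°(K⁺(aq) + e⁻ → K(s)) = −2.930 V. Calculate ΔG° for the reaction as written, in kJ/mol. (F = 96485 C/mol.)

−369 kJ/mol

In the reaction as written Al³⁺(aq) is reduced, so the Al³⁺/Al couple is the cathode and K⁺/K is the anode.
E°cell = −1.654 − (−2.930) = +1.276 V; balancing electrons gives n = 3.
ΔG° = −nFE°cell = −(3)(96485)(+1.276) J/mol = −369 kJ/mol.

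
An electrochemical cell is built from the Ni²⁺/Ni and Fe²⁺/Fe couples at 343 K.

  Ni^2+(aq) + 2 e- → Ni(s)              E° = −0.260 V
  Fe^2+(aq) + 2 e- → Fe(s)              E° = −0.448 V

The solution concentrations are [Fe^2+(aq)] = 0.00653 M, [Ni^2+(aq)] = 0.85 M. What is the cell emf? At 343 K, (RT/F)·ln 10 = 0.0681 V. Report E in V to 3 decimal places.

Ni²⁺/Ni is reduced (cathode, E° = −0.260 V) and Fe²⁺/Fe is oxidized (anode).
The standard potential is −0.260 − (−0.448) = +0.188 V and the balanced reaction transfers n = 2 electrons.
The balanced reaction is Ni^2+(aq) + Fe(s) → Ni(s) + Fe^2+(aq), so Q = [Fe^2+(aq)] / [Ni^2+(aq)] = 0.00768 and log Q = −2.115.
By the Nernst equation, E = +0.188 − (0.0681/2)·(−2.115) = +0.260 V.

+0.260 V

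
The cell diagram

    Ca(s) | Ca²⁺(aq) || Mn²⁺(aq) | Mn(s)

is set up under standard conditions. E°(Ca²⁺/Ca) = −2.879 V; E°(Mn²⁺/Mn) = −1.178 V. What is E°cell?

By convention the left-hand electrode in cell notation is the anode (oxidation) and the right-hand electrode is the cathode (reduction).
E°cell = E°(right) − E°(left) = −1.178 − (−2.879) = +1.701 V.

+1.701 V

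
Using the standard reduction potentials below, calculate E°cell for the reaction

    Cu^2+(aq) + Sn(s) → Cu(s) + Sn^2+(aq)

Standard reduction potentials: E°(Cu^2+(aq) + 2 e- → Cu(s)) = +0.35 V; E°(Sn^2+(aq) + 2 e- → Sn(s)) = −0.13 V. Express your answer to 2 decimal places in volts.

In the reaction as written, Cu^2+(aq) is reduced (cathode) and Sn^2+(aq) is produced by oxidation at the anode.
E°cell = E°(cathode) − E°(anode) = +0.35 − (−0.13) = +0.48 V.
The positive value indicates the reaction is spontaneous as written.

+0.48 V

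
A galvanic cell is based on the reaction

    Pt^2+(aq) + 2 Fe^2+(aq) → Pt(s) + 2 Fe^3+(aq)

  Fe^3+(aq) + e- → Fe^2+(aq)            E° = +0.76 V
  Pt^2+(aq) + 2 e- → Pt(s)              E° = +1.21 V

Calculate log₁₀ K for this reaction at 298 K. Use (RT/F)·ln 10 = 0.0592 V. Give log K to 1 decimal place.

The Pt²⁺/Pt couple is reduced (cathode); E°cell = +1.21 − (+0.76) = +0.45 V with n = 2.
At equilibrium E = 0, so log K = nE°cell / 0.0592 = (2)(+0.45) / 0.0592 = 15.2.

log K = 15.2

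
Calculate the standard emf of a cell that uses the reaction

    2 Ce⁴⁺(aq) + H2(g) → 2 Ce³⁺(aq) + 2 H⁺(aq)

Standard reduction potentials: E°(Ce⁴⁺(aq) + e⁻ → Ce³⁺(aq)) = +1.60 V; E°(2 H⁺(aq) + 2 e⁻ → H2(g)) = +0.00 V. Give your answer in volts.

Ce⁴⁺(aq) gains electrons, so the Ce⁴⁺/Ce³⁺ couple is the cathode; the 2H⁺/H₂ couple is the anode.
E°cell = E°(cathode) − E°(anode) = +1.60 − (+0.00) = +1.60 V.

+1.60 V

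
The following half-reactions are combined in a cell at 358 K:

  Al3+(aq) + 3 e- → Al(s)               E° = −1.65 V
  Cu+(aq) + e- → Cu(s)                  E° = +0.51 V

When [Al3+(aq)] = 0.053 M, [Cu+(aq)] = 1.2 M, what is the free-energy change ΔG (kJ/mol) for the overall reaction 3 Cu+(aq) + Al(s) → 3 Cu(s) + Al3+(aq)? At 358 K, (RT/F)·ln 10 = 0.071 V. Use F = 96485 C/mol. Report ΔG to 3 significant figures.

With Cu⁺/Cu reduced at the cathode, E°cell = +0.51 − (−1.65) = +2.16 V and n = 3.
Q = [Al3+(aq)] / [Cu+(aq)]^3 = 0.0307, so log Q = −1.513 and E = +2.16 − (0.071/3)(−1.513) = +2.1958 V.
Then ΔG = −nFE = −3 × 96485 × +2.1958 J/mol = −636 kJ/mol.

−636 kJ/mol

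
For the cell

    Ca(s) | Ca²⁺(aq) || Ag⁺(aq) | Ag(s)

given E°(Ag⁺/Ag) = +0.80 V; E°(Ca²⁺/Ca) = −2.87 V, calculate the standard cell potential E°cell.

By convention the left-hand electrode in cell notation is the anode (oxidation) and the right-hand electrode is the cathode (reduction).
E°cell = E°(right) − E°(left) = +0.80 − (−2.87) = +3.67 V.

+3.67 V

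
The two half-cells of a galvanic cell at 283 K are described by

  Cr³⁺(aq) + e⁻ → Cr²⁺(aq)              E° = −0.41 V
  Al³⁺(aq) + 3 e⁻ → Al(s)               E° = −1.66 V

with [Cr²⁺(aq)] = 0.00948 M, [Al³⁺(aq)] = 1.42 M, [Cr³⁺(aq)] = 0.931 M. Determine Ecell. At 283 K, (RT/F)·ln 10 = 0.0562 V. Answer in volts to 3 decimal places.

Cr³⁺/Cr²⁺ is reduced (cathode, E° = −0.41 V) and Al³⁺/Al is oxidized (anode).
E°cell = E°cat − E°an = −0.41 − (−1.66) = +1.25 V; n = 3.
The balanced reaction is 3 Cr³⁺(aq) + Al(s) → 3 Cr²⁺(aq) + Al³⁺(aq), so Q = ([Cr²⁺(aq)]^3·[Al³⁺(aq)]) / [Cr³⁺(aq)]^3 = 1.5×10^−6 and log Q = −5.824.
E = E° − (0.0562/n)·log Q = +1.25 − (0.0562/3)(−5.824) = +1.359 V.

+1.359 V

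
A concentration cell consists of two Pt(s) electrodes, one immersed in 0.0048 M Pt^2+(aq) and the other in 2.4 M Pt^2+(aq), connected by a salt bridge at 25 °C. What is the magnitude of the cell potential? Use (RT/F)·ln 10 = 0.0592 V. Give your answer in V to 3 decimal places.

0.080 V

For a concentration cell E°cell = 0, since both electrodes use the same couple.
The compartment with the higher Pt^2+(aq) concentration (2.4 M) acts as the cathode; ions are reduced there and produced at the dilute (0.0048 M) anode.
With n = 2, Ecell = −(0.0592/2)·log([dilute]/[conc]) = −(0.0592/2)·log(0.0048/2.4) = +0.080 V.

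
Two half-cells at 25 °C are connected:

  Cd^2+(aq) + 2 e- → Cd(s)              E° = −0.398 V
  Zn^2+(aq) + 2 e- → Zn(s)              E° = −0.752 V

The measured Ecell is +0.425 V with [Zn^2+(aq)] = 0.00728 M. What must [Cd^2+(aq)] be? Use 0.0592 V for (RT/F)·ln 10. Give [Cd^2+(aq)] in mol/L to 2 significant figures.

1.8 M

The Cd²⁺/Cd couple has the larger reduction potential, so it is the cathode: E°cell = −0.398 − (−0.752) = +0.354 V and n = 2.
Since E = E° − (0.0592/n)·log Q, log Q = n(E° − E)/0.0592 = −2.399.
For Cd^2+(aq) + Zn(s) → Cd(s) + Zn^2+(aq), the reaction quotient is Q = [Zn^2+(aq)] / [Cd^2+(aq)].
Solving for the unknown gives log [Cd^2+(aq)] = 0.261, so [Cd^2+(aq)] ≈ 1.8 M.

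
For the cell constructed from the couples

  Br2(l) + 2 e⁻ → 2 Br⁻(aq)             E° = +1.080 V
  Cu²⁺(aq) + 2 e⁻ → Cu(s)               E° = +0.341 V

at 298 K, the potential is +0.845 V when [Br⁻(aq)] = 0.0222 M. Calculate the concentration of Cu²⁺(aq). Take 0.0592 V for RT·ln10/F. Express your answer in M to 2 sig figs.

The Br₂/Br⁻ couple has the larger reduction potential, so it is the cathode: E°cell = +1.080 − (+0.341) = +0.739 V and n = 2.
From the Nernst equation, log Q = n(E° − E)/0.0592 = 2·(+0.739 − (+0.845))/0.0592 = −3.581.
The balanced reaction is Br2(l) + Cu(s) → 2 Br⁻(aq) + Cu²⁺(aq), so Q = [Br⁻(aq)]^2·[Cu²⁺(aq)].
Isolating [Cu²⁺(aq)] in Q = 10^{−3.581} yields log [Cu²⁺(aq)] = −0.274, i.e. 0.53 M.

0.53 M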